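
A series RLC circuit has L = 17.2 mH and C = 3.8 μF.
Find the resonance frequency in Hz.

Step 1 — Resonance condition Im(Z)=0 gives ω₀ = 1/√(LC).
Step 2 — ω₀ = 1/√(0.0172·3.8e-06) = 3912 rad/s.
Step 3 — f₀ = ω₀/(2π) = 622.5 Hz.

f₀ = 622.5 Hz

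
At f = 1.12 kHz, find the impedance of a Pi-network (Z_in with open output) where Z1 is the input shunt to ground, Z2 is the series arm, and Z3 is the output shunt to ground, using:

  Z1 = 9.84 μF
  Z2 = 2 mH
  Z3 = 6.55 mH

Step 1 — Angular frequency: ω = 2π·f = 2π·1120 = 7037 rad/s.
Step 2 — Component impedances:
  Z1: Z = 1/(jωC) = -j/(ω·C) = 0 - j14.44 Ω
  Z2: Z = jωL = j·7037·0.002 = 0 + j14.07 Ω
  Z3: Z = jωL = j·7037·0.00655 = 0 + j46.09 Ω
Step 3 — With open output, the series arm Z2 and the output shunt Z3 appear in series to ground: Z2 + Z3 = 0 + j60.17 Ω.
Step 4 — Parallel with input shunt Z1: Z_in = Z1 || (Z2 + Z3) = 0 - j19 Ω = 19∠-90.0° Ω.

Z = 0 - j19 Ω = 19∠-90.0° Ω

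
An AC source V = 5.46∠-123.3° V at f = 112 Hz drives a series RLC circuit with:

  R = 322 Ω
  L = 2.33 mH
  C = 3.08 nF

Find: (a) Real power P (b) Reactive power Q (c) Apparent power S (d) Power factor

Step 1 — Angular frequency: ω = 2π·f = 2π·112 = 703.7 rad/s.
Step 2 — Component impedances:
  R: Z = R = 322 Ω
  L: Z = jωL = j·703.7·0.00233 = 0 + j1.64 Ω
  C: Z = 1/(jωC) = -j/(ω·C) = 0 - j4.614e+05 Ω
Step 3 — Series combination: Z_total = R + L + C = 322 - j4.614e+05 Ω = 4.614e+05∠-90.0° Ω.
Step 4 — Source phasor: V = 5.46∠-123.3° V = -2.998 - j4.564 V.
Step 5 — Current: I = V / Z = 9.887e-06 - j6.504e-06 A = 1.183e-05∠-33.3° A.
Step 6 — Complex power: S = V·I* = 4.51e-08 - j6.462e-05 VA.
Step 7 — Real power: P = Re(S) = 4.51e-08 W.
Step 8 — Reactive power: Q = Im(S) = -6.462e-05 VAR.
Step 9 — Apparent power: |S| = 6.462e-05 VA.
Step 10 — Power factor: PF = P/|S| = 0.0006979 (leading).

(a) P = 4.51e-08 W  (b) Q = -6.462e-05 VAR  (c) S = 6.462e-05 VA  (d) PF = 0.0006979 (leading)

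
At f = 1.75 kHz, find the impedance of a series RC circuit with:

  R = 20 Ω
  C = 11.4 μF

Step 1 — Angular frequency: ω = 2π·f = 2π·1750 = 1.1e+04 rad/s.
Step 2 — Component impedances:
  R: Z = R = 20 Ω
  C: Z = 1/(jωC) = -j/(ω·C) = 0 - j7.978 Ω
Step 3 — Series combination: Z_total = R + C = 20 - j7.978 Ω = 21.53∠-21.7° Ω.

Z = 20 - j7.978 Ω = 21.53∠-21.7° Ω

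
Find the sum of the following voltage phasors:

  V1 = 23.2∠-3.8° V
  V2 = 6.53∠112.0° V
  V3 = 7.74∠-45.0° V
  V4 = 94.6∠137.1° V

Step 1 — Convert each phasor to rectangular form:
  V1 = 23.2·(cos(-3.8°) + j·sin(-3.8°)) = 23.15 - j1.538 V
  V2 = 6.53·(cos(112.0°) + j·sin(112.0°)) = -2.446 + j6.055 V
  V3 = 7.74·(cos(-45.0°) + j·sin(-45.0°)) = 5.473 - j5.473 V
  V4 = 94.6·(cos(137.1°) + j·sin(137.1°)) = -69.3 + j64.4 V
Step 2 — Sum components: V_total = -43.12 + j63.44 V.
Step 3 — Convert to polar: |V_total| = 76.71 V, ∠V_total = 124.2°.

V_total = 76.71∠124.2° V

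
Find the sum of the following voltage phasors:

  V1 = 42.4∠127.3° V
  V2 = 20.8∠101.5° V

Step 1 — Convert each phasor to rectangular form:
  V1 = 42.4·(cos(127.3°) + j·sin(127.3°)) = -25.69 + j33.73 V
  V2 = 20.8·(cos(101.5°) + j·sin(101.5°)) = -4.147 + j20.38 V
Step 2 — Sum components: V_total = -29.84 + j54.11 V.
Step 3 — Convert to polar: |V_total| = 61.79 V, ∠V_total = 118.9°.

V_total = 61.79∠118.9° V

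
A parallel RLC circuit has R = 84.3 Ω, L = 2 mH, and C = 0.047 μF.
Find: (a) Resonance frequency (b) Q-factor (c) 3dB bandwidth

Step 1 — Resonance: ω₀ = 1/√(LC) = 1/√(0.002·4.7e-08) = 1.031e+05 rad/s.
Step 2 — f₀ = ω₀/(2π) = 1.642e+04 Hz.
Step 3 — Parallel Q: Q = R/(ω₀L) = 84.3/(1.031e+05·0.002) = 0.4087.
Step 4 — Bandwidth: Δω = ω₀/Q = 2.524e+05 rad/s; BW = Δω/(2π) = 4.017e+04 Hz.

(a) f₀ = 1.642e+04 Hz  (b) Q = 0.4087  (c) BW = 4.017e+04 Hz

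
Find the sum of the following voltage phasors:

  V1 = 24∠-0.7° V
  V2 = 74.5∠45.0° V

Step 1 — Convert each phasor to rectangular form:
  V1 = 24·(cos(-0.7°) + j·sin(-0.7°)) = 24 - j0.2932 V
  V2 = 74.5·(cos(45.0°) + j·sin(45.0°)) = 52.68 + j52.68 V
Step 2 — Sum components: V_total = 76.68 + j52.39 V.
Step 3 — Convert to polar: |V_total| = 92.86 V, ∠V_total = 34.3°.

V_total = 92.86∠34.3° V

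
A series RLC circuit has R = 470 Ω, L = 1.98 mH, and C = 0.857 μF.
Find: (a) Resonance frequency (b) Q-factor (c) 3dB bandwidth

Step 1 — Resonance condition Im(Z)=0 gives ω₀ = 1/√(LC).
Step 2 — ω₀ = 1/√(0.00198·8.57e-07) = 2.428e+04 rad/s.
Step 3 — f₀ = ω₀/(2π) = 3864 Hz.
Step 4 — Series Q: Q = ω₀L/R = 2.428e+04·0.00198/470 = 0.1023.
Step 5 — 3dB bandwidth: Δω = ω₀/Q = 2.374e+05 rad/s; BW = Δω/(2π) = 3.778e+04 Hz.

(a) f₀ = 3864 Hz  (b) Q = 0.1023  (c) BW = 3.778e+04 Hz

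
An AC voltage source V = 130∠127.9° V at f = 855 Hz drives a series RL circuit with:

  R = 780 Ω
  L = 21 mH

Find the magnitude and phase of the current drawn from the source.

Step 1 — Angular frequency: ω = 2π·f = 2π·855 = 5372 rad/s.
Step 2 — Component impedances:
  R: Z = R = 780 Ω
  L: Z = jωL = j·5372·0.021 = 0 + j112.8 Ω
Step 3 — Series combination: Z_total = R + L = 780 + j112.8 Ω = 788.1∠8.2° Ω.
Step 4 — Source phasor: V = 130∠127.9° V = -79.86 + j102.6 V.
Step 5 — Ohm's law: I = V / Z_total = (-79.86 + j102.6) / (780 + j112.8) = -0.08165 + j0.1433 A.
Step 6 — Convert to polar: |I| = 0.165 A, ∠I = 119.7°.

I = 0.165∠119.7° A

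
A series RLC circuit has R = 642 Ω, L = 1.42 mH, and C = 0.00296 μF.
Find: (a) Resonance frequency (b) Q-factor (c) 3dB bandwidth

Step 1 — Resonance: ω₀ = 1/√(LC) = 1/√(0.00142·2.96e-09) = 4.878e+05 rad/s.
Step 2 — f₀ = ω₀/(2π) = 7.763e+04 Hz.
Step 3 — Series Q: Q = ω₀L/R = 4.878e+05·0.00142/642 = 1.079.
Step 4 — Bandwidth: Δω = ω₀/Q = 4.521e+05 rad/s; BW = Δω/(2π) = 7.196e+04 Hz.

(a) f₀ = 7.763e+04 Hz  (b) Q = 1.079  (c) BW = 7.196e+04 Hz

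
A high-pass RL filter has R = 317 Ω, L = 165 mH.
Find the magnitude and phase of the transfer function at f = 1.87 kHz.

Step 1 — Angular frequency: ω = 2π·1870 = 1.175e+04 rad/s.
Step 2 — Transfer function: H(jω) = jωL/(R + jωL).
Step 3 — Numerator jωL = j·1939; denominator R + jωL = 317 + j1939.
Step 4 — H = 0.974 + j0.1593.
Step 5 — Magnitude: |H| = 0.9869 (-0.1 dB); phase: φ = 9.3°.

|H| = 0.9869 (-0.1 dB), φ = 9.3°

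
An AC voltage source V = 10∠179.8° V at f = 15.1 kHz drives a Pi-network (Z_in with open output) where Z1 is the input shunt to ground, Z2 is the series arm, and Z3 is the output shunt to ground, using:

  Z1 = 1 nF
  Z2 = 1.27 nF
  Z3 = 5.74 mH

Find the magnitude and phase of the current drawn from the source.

Step 1 — Angular frequency: ω = 2π·f = 2π·1.51e+04 = 9.488e+04 rad/s.
Step 2 — Component impedances:
  Z1: Z = 1/(jωC) = -j/(ω·C) = 0 - j1.054e+04 Ω
  Z2: Z = 1/(jωC) = -j/(ω·C) = 0 - j8299 Ω
  Z3: Z = jωL = j·9.488e+04·0.00574 = 0 + j544.6 Ω
Step 3 — With open output, the series arm Z2 and the output shunt Z3 appear in series to ground: Z2 + Z3 = 0 - j7755 Ω.
Step 4 — Parallel with input shunt Z1: Z_in = Z1 || (Z2 + Z3) = 0 - j4468 Ω = 4468∠-90.0° Ω.
Step 5 — Source phasor: V = 10∠179.8° V = -10 + j0.03491 V.
Step 6 — Ohm's law: I = V / Z_total = (-10 + j0.03491) / (0 - j4468) = -7.813e-06 - j0.002238 A.
Step 7 — Convert to polar: |I| = 0.002238 A, ∠I = -90.2°.

I = 0.002238∠-90.2° A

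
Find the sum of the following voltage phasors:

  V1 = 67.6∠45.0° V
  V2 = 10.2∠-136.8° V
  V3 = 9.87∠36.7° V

Step 1 — Convert each phasor to rectangular form:
  V1 = 67.6·(cos(45.0°) + j·sin(45.0°)) = 47.8 + j47.8 V
  V2 = 10.2·(cos(-136.8°) + j·sin(-136.8°)) = -7.435 - j6.982 V
  V3 = 9.87·(cos(36.7°) + j·sin(36.7°)) = 7.914 + j5.899 V
Step 2 — Sum components: V_total = 48.28 + j46.72 V.
Step 3 — Convert to polar: |V_total| = 67.18 V, ∠V_total = 44.1°.

V_total = 67.18∠44.1° V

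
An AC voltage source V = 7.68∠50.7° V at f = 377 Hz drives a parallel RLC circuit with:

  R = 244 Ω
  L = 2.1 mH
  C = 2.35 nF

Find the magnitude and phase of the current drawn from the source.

Step 1 — Angular frequency: ω = 2π·f = 2π·377 = 2369 rad/s.
Step 2 — Component impedances:
  R: Z = R = 244 Ω
  L: Z = jωL = j·2369·0.0021 = 0 + j4.974 Ω
  C: Z = 1/(jωC) = -j/(ω·C) = 0 - j1.796e+05 Ω
Step 3 — Parallel combination: 1/Z_total = 1/R + 1/L + 1/C; Z_total = 0.1014 + j4.972 Ω = 4.974∠88.8° Ω.
Step 4 — Source phasor: V = 7.68∠50.7° V = 4.864 + j5.943 V.
Step 5 — Ohm's law: I = V / Z_total = (4.864 + j5.943) / (0.1014 + j4.972) = 1.215 - j0.9535 A.
Step 6 — Convert to polar: |I| = 1.544 A, ∠I = -38.1°.

I = 1.544∠-38.1° A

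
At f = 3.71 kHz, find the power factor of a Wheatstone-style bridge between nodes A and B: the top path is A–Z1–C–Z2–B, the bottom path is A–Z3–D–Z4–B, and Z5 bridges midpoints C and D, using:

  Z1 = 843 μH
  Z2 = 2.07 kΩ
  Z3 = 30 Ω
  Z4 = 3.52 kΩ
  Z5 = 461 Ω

Step 1 — Angular frequency: ω = 2π·f = 2π·3710 = 2.331e+04 rad/s.
Step 2 — Component impedances:
  Z1: Z = jωL = j·2.331e+04·0.000843 = 0 + j19.65 Ω
  Z2: Z = R = 2070 Ω
  Z3: Z = R = 30 Ω
  Z4: Z = R = 3520 Ω
  Z5: Z = R = 461 Ω
Step 3 — Bridge requires nodal analysis (the Z5 bridge couples midpoints C and D, so the two paths cannot be reduced to a simple series/parallel combination). Setting node B to ground and injecting 1 A at node A, the 3-node admittance system at A, C, D solves to V_A = Z_AB = 1308 + j8.391 Ω = 1308∠0.4° Ω.
Step 4 — Power factor: PF = cos(φ) = Re(Z)/|Z| = 1308/1308 = 1.
Step 5 — Type: Im(Z) = 8.391 ⇒ lagging (phase φ = 0.4°).

PF = 1 (lagging, φ = 0.4°)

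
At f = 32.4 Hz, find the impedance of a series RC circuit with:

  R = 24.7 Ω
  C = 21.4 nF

Step 1 — Angular frequency: ω = 2π·f = 2π·32.4 = 203.6 rad/s.
Step 2 — Component impedances:
  R: Z = R = 24.7 Ω
  C: Z = 1/(jωC) = -j/(ω·C) = 0 - j2.295e+05 Ω
Step 3 — Series combination: Z_total = R + C = 24.7 - j2.295e+05 Ω = 2.295e+05∠-90.0° Ω.

Z = 24.7 - j2.295e+05 Ω = 2.295e+05∠-90.0° Ω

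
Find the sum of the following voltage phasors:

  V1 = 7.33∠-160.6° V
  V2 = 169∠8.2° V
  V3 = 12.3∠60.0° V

Step 1 — Convert each phasor to rectangular form:
  V1 = 7.33·(cos(-160.6°) + j·sin(-160.6°)) = -6.914 - j2.435 V
  V2 = 169·(cos(8.2°) + j·sin(8.2°)) = 167.3 + j24.1 V
  V3 = 12.3·(cos(60.0°) + j·sin(60.0°)) = 6.15 + j10.65 V
Step 2 — Sum components: V_total = 166.5 + j32.32 V.
Step 3 — Convert to polar: |V_total| = 169.6 V, ∠V_total = 11.0°.

V_total = 169.6∠11.0° V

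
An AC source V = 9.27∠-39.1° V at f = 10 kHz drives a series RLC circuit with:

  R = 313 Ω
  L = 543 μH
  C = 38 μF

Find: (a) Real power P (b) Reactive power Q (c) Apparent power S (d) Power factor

Step 1 — Angular frequency: ω = 2π·f = 2π·1e+04 = 6.283e+04 rad/s.
Step 2 — Component impedances:
  R: Z = R = 313 Ω
  L: Z = jωL = j·6.283e+04·0.000543 = 0 + j34.12 Ω
  C: Z = 1/(jωC) = -j/(ω·C) = 0 - j0.4188 Ω
Step 3 — Series combination: Z_total = R + L + C = 313 + j33.7 Ω = 314.8∠6.1° Ω.
Step 4 — Source phasor: V = 9.27∠-39.1° V = 7.194 - j5.846 V.
Step 5 — Current: I = V / Z = 0.02073 - j0.02091 A = 0.02945∠-45.2° A.
Step 6 — Complex power: S = V·I* = 0.2714 + j0.02922 VA.
Step 7 — Real power: P = Re(S) = 0.2714 W.
Step 8 — Reactive power: Q = Im(S) = 0.02922 VAR.
Step 9 — Apparent power: |S| = 0.273 VA.
Step 10 — Power factor: PF = P/|S| = 0.9943 (lagging).

(a) P = 0.2714 W  (b) Q = 0.02922 VAR  (c) S = 0.273 VA  (d) PF = 0.9943 (lagging)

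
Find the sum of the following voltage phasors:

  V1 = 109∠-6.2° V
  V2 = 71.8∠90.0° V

Step 1 — Convert each phasor to rectangular form:
  V1 = 109·(cos(-6.2°) + j·sin(-6.2°)) = 108.4 - j11.77 V
  V2 = 71.8·(cos(90.0°) + j·sin(90.0°)) = 0 + j71.8 V
Step 2 — Sum components: V_total = 108.4 + j60.03 V.
Step 3 — Convert to polar: |V_total| = 123.9 V, ∠V_total = 29.0°.

V_total = 123.9∠29.0° V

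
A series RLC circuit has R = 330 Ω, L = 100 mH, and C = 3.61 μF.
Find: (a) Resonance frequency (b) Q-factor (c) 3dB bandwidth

Step 1 — Resonance condition Im(Z)=0 gives ω₀ = 1/√(LC).
Step 2 — ω₀ = 1/√(0.1·3.61e-06) = 1664 rad/s.
Step 3 — f₀ = ω₀/(2π) = 264.9 Hz.
Step 4 — Series Q: Q = ω₀L/R = 1664·0.1/330 = 0.5044.
Step 5 — 3dB bandwidth: Δω = ω₀/Q = 3300 rad/s; BW = Δω/(2π) = 525.2 Hz.

(a) f₀ = 264.9 Hz  (b) Q = 0.5044  (c) BW = 525.2 Hz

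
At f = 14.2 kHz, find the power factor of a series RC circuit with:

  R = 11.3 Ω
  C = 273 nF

Step 1 — Angular frequency: ω = 2π·f = 2π·1.42e+04 = 8.922e+04 rad/s.
Step 2 — Component impedances:
  R: Z = R = 11.3 Ω
  C: Z = 1/(jωC) = -j/(ω·C) = 0 - j41.06 Ω
Step 3 — Series combination: Z_total = R + C = 11.3 - j41.06 Ω = 42.58∠-74.6° Ω.
Step 4 — Power factor: PF = cos(φ) = Re(Z)/|Z| = 11.3/42.58 = 0.2654.
Step 5 — Type: Im(Z) = -41.06 ⇒ leading (phase φ = -74.6°).

PF = 0.2654 (leading, φ = -74.6°)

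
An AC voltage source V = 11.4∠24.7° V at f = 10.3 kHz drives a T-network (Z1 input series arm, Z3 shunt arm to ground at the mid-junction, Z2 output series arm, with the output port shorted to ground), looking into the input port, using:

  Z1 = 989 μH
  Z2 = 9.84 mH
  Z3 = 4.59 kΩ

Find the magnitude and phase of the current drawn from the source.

Step 1 — Angular frequency: ω = 2π·f = 2π·1.03e+04 = 6.472e+04 rad/s.
Step 2 — Component impedances:
  Z1: Z = jωL = j·6.472e+04·0.000989 = 0 + j64 Ω
  Z2: Z = jωL = j·6.472e+04·0.00984 = 0 + j636.8 Ω
  Z3: Z = R = 4590 Ω
Step 3 — With the output port shorted to ground, the output series arm Z2 runs from the junction to ground; the shunt arm Z3 also runs from the junction to ground. They appear in parallel: Z3 || Z2 = 86.68 + j624.8 Ω.
Step 4 — Series with input arm Z1: Z_in = Z1 + (Z3 || Z2) = 86.68 + j688.8 Ω = 694.2∠82.8° Ω.
Step 5 — Source phasor: V = 11.4∠24.7° V = 10.36 + j4.764 V.
Step 6 — Ohm's law: I = V / Z_total = (10.36 + j4.764) / (86.68 + j688.8) = 0.008671 - j0.01395 A.
Step 7 — Convert to polar: |I| = 0.01642 A, ∠I = -58.1°.

I = 0.01642∠-58.1° A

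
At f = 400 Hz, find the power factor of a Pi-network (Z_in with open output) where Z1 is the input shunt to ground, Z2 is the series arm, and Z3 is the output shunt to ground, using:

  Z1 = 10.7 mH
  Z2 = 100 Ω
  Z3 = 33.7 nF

Step 1 — Angular frequency: ω = 2π·f = 2π·400 = 2513 rad/s.
Step 2 — Component impedances:
  Z1: Z = jωL = j·2513·0.0107 = 0 + j26.89 Ω
  Z2: Z = R = 100 Ω
  Z3: Z = 1/(jωC) = -j/(ω·C) = 0 - j1.181e+04 Ω
Step 3 — With open output, the series arm Z2 and the output shunt Z3 appear in series to ground: Z2 + Z3 = 100 - j1.181e+04 Ω.
Step 4 — Parallel with input shunt Z1: Z_in = Z1 || (Z2 + Z3) = 0.0005211 + j26.95 Ω = 26.95∠90.0° Ω.
Step 5 — Power factor: PF = cos(φ) = Re(Z)/|Z| = 0.00052112/26.953 = 1.933e-05.
Step 6 — Type: Im(Z) = 26.95 ⇒ lagging (phase φ = 90.0°).

PF = 1.933e-05 (lagging, φ = 90.0°)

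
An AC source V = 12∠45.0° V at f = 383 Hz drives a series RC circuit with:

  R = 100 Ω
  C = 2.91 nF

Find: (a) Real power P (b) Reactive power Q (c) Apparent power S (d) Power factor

Step 1 — Angular frequency: ω = 2π·f = 2π·383 = 2406 rad/s.
Step 2 — Component impedances:
  R: Z = R = 100 Ω
  C: Z = 1/(jωC) = -j/(ω·C) = 0 - j1.428e+05 Ω
Step 3 — Series combination: Z_total = R + C = 100 - j1.428e+05 Ω = 1.428e+05∠-90.0° Ω.
Step 4 — Source phasor: V = 12∠45.0° V = 8.485 + j8.485 V.
Step 5 — Current: I = V / Z = -5.938e-05 + j5.946e-05 A = 8.403e-05∠135.0° A.
Step 6 — Complex power: S = V·I* = 7.062e-07 - j0.001008 VA.
Step 7 — Real power: P = Re(S) = 7.062e-07 W.
Step 8 — Reactive power: Q = Im(S) = -0.001008 VAR.
Step 9 — Apparent power: |S| = 0.001008 VA.
Step 10 — Power factor: PF = P/|S| = 0.0007003 (leading).

(a) P = 7.062e-07 W  (b) Q = -0.001008 VAR  (c) S = 0.001008 VA  (d) PF = 0.0007003 (leading)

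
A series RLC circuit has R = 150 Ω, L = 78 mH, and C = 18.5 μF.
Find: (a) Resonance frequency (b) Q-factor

Step 1 — Resonance condition Im(Z)=0 gives ω₀ = 1/√(LC).
Step 2 — ω₀ = 1/√(0.078·1.85e-05) = 832.5 rad/s.
Step 3 — f₀ = ω₀/(2π) = 132.5 Hz.
Step 4 — Series Q: Q = ω₀L/R = 832.5·0.078/150 = 0.4329.

(a) f₀ = 132.5 Hz  (b) Q = 0.4329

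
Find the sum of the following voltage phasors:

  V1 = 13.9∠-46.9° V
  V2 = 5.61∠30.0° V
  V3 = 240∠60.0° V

Step 1 — Convert each phasor to rectangular form:
  V1 = 13.9·(cos(-46.9°) + j·sin(-46.9°)) = 9.498 - j10.15 V
  V2 = 5.61·(cos(30.0°) + j·sin(30.0°)) = 4.858 + j2.805 V
  V3 = 240·(cos(60.0°) + j·sin(60.0°)) = 120 + j207.8 V
Step 2 — Sum components: V_total = 134.4 + j200.5 V.
Step 3 — Convert to polar: |V_total| = 241.4 V, ∠V_total = 56.2°.

V_total = 241.4∠56.2° V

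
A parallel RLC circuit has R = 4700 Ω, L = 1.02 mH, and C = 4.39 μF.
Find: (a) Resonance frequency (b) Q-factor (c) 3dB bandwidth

Step 1 — Resonance: ω₀ = 1/√(LC) = 1/√(0.00102·4.39e-06) = 1.494e+04 rad/s.
Step 2 — f₀ = ω₀/(2π) = 2378 Hz.
Step 3 — Parallel Q: Q = R/(ω₀L) = 4700/(1.494e+04·0.00102) = 308.3.
Step 4 — Bandwidth: Δω = ω₀/Q = 48.47 rad/s; BW = Δω/(2π) = 7.714 Hz.

(a) f₀ = 2378 Hz  (b) Q = 308.3  (c) BW = 7.714 Hz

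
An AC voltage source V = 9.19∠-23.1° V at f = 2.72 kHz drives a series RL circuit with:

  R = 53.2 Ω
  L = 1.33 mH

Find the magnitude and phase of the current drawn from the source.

Step 1 — Angular frequency: ω = 2π·f = 2π·2720 = 1.709e+04 rad/s.
Step 2 — Component impedances:
  R: Z = R = 53.2 Ω
  L: Z = jωL = j·1.709e+04·0.00133 = 0 + j22.73 Ω
Step 3 — Series combination: Z_total = R + L = 53.2 + j22.73 Ω = 57.85∠23.1° Ω.
Step 4 — Source phasor: V = 9.19∠-23.1° V = 8.453 - j3.606 V.
Step 5 — Ohm's law: I = V / Z_total = (8.453 - j3.606) / (53.2 + j22.73) = 0.1099 - j0.1147 A.
Step 6 — Convert to polar: |I| = 0.1589 A, ∠I = -46.2°.

I = 0.1589∠-46.2° A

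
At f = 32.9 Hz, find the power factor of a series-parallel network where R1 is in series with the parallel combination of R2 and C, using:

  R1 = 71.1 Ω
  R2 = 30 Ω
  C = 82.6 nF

Step 1 — Angular frequency: ω = 2π·f = 2π·32.9 = 206.7 rad/s.
Step 2 — Component impedances:
  R1: Z = R = 71.1 Ω
  R2: Z = R = 30 Ω
  C: Z = 1/(jωC) = -j/(ω·C) = 0 - j5.857e+04 Ω
Step 3 — Parallel branch: R2 || C = 1/(1/R2 + 1/C) = 30 - j0.01537 Ω.
Step 4 — Series with R1: Z_total = R1 + (R2 || C) = 101.1 - j0.01537 Ω = 101.1∠-0.0° Ω.
Step 5 — Power factor: PF = cos(φ) = Re(Z)/|Z| = 101.1/101.1 = 1.
Step 6 — Type: Im(Z) = -0.01537 ⇒ leading (phase φ = -0.0°).

PF = 1 (leading, φ = -0.0°)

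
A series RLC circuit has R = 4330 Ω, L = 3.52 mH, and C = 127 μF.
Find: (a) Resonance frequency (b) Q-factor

Step 1 — Resonance condition Im(Z)=0 gives ω₀ = 1/√(LC).
Step 2 — ω₀ = 1/√(0.00352·0.000127) = 1496 rad/s.
Step 3 — f₀ = ω₀/(2π) = 238 Hz.
Step 4 — Series Q: Q = ω₀L/R = 1496·0.00352/4330 = 0.001216.

(a) f₀ = 238 Hz  (b) Q = 0.001216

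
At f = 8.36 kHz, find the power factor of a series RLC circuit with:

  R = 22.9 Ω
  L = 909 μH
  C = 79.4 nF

Step 1 — Angular frequency: ω = 2π·f = 2π·8360 = 5.253e+04 rad/s.
Step 2 — Component impedances:
  R: Z = R = 22.9 Ω
  L: Z = jωL = j·5.253e+04·0.000909 = 0 + j47.75 Ω
  C: Z = 1/(jωC) = -j/(ω·C) = 0 - j239.8 Ω
Step 3 — Series combination: Z_total = R + L + C = 22.9 - j192 Ω = 193.4∠-83.2° Ω.
Step 4 — Power factor: PF = cos(φ) = Re(Z)/|Z| = 22.9/193.4 = 0.1184.
Step 5 — Type: Im(Z) = -192 ⇒ leading (phase φ = -83.2°).

PF = 0.1184 (leading, φ = -83.2°)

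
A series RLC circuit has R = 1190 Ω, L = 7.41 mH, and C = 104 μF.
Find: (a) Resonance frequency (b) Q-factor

Step 1 — Resonance condition Im(Z)=0 gives ω₀ = 1/√(LC).
Step 2 — ω₀ = 1/√(0.00741·0.000104) = 1139 rad/s.
Step 3 — f₀ = ω₀/(2π) = 181.3 Hz.
Step 4 — Series Q: Q = ω₀L/R = 1139·0.00741/1190 = 0.007093.

(a) f₀ = 181.3 Hz  (b) Q = 0.007093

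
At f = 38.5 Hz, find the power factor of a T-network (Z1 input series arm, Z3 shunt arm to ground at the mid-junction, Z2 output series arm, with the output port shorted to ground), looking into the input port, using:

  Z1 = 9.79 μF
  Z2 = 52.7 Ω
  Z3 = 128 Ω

Step 1 — Angular frequency: ω = 2π·f = 2π·38.5 = 241.9 rad/s.
Step 2 — Component impedances:
  Z1: Z = 1/(jωC) = -j/(ω·C) = 0 - j422.3 Ω
  Z2: Z = R = 52.7 Ω
  Z3: Z = R = 128 Ω
Step 3 — With the output port shorted to ground, the output series arm Z2 runs from the junction to ground; the shunt arm Z3 also runs from the junction to ground. They appear in parallel: Z3 || Z2 = 37.33 Ω.
Step 4 — Series with input arm Z1: Z_in = Z1 + (Z3 || Z2) = 37.33 - j422.3 Ω = 423.9∠-84.9° Ω.
Step 5 — Power factor: PF = cos(φ) = Re(Z)/|Z| = 37.33/423.9 = 0.08806.
Step 6 — Type: Im(Z) = -422.3 ⇒ leading (phase φ = -84.9°).

PF = 0.08806 (leading, φ = -84.9°)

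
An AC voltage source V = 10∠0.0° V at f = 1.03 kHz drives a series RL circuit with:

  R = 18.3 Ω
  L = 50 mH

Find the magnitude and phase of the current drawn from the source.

Step 1 — Angular frequency: ω = 2π·f = 2π·1030 = 6472 rad/s.
Step 2 — Component impedances:
  R: Z = R = 18.3 Ω
  L: Z = jωL = j·6472·0.05 = 0 + j323.6 Ω
Step 3 — Series combination: Z_total = R + L = 18.3 + j323.6 Ω = 324.1∠86.8° Ω.
Step 4 — Source phasor: V = 10∠0.0° V = 10 V.
Step 5 — Ohm's law: I = V / Z_total = (10) / (18.3 + j323.6) = 0.001742 - j0.03081 A.
Step 6 — Convert to polar: |I| = 0.03085 A, ∠I = -86.8°.

I = 0.03085∠-86.8° A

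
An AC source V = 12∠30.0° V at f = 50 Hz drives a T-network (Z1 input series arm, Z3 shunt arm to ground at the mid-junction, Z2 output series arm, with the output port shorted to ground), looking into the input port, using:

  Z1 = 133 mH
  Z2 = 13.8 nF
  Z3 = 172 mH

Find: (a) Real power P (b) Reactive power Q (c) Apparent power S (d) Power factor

Step 1 — Angular frequency: ω = 2π·f = 2π·50 = 314.2 rad/s.
Step 2 — Component impedances:
  Z1: Z = jωL = j·314.2·0.133 = 0 + j41.78 Ω
  Z2: Z = 1/(jωC) = -j/(ω·C) = 0 - j2.307e+05 Ω
  Z3: Z = jωL = j·314.2·0.172 = 0 + j54.04 Ω
Step 3 — With the output port shorted to ground, the output series arm Z2 runs from the junction to ground; the shunt arm Z3 also runs from the junction to ground. They appear in parallel: Z3 || Z2 = 0 + j54.05 Ω.
Step 4 — Series with input arm Z1: Z_in = Z1 + (Z3 || Z2) = 0 + j95.83 Ω = 95.83∠90.0° Ω.
Step 5 — Source phasor: V = 12∠30.0° V = 10.39 + j6 V.
Step 6 — Current: I = V / Z = 0.06261 - j0.1084 A = 0.1252∠-60.0° A.
Step 7 — Complex power: S = V·I* = 0 + j1.503 VA.
Step 8 — Real power: P = Re(S) = 0 W.
Step 9 — Reactive power: Q = Im(S) = 1.503 VAR.
Step 10 — Apparent power: |S| = 1.503 VA.
Step 11 — Power factor: PF = P/|S| = 0 (lagging).

(a) P = 0 W  (b) Q = 1.503 VAR  (c) S = 1.503 VA  (d) PF = 0 (lagging)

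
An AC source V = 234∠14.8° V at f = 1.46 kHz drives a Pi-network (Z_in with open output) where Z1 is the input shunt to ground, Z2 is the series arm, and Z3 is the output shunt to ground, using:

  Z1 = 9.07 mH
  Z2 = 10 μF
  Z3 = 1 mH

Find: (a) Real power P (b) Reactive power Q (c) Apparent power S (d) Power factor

Step 1 — Angular frequency: ω = 2π·f = 2π·1460 = 9173 rad/s.
Step 2 — Component impedances:
  Z1: Z = jωL = j·9173·0.00907 = 0 + j83.2 Ω
  Z2: Z = 1/(jωC) = -j/(ω·C) = 0 - j10.9 Ω
  Z3: Z = jωL = j·9173·0.001 = 0 + j9.173 Ω
Step 3 — With open output, the series arm Z2 and the output shunt Z3 appear in series to ground: Z2 + Z3 = 0 - j1.728 Ω.
Step 4 — Parallel with input shunt Z1: Z_in = Z1 || (Z2 + Z3) = 0 - j1.764 Ω = 1.764∠-90.0° Ω.
Step 5 — Source phasor: V = 234∠14.8° V = 226.2 + j59.77 V.
Step 6 — Current: I = V / Z = -33.88 + j128.2 A = 132.6∠104.8° A.
Step 7 — Complex power: S = V·I* = 0 - j3.104e+04 VA.
Step 8 — Real power: P = Re(S) = 0 W.
Step 9 — Reactive power: Q = Im(S) = -3.104e+04 VAR.
Step 10 — Apparent power: |S| = 3.104e+04 VA.
Step 11 — Power factor: PF = P/|S| = 0 (leading).

(a) P = 0 W  (b) Q = -3.104e+04 VAR  (c) S = 3.104e+04 VA  (d) PF = 0 (leading)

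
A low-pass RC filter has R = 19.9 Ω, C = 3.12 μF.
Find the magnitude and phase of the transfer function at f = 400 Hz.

Step 1 — Angular frequency: ω = 2π·400 = 2513 rad/s.
Step 2 — Transfer function: H(jω) = 1/(1 + jωRC).
Step 3 — Denominator: 1 + jωRC = 1 + j·2513·19.9·3.12e-06 = 1 + j0.156.
Step 4 — H = 0.9762 - j0.1523.
Step 5 — Magnitude: |H| = 0.988 (-0.1 dB); phase: φ = -8.9°.

|H| = 0.988 (-0.1 dB), φ = -8.9°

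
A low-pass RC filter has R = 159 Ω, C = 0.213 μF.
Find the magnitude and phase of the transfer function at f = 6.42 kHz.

Step 1 — Angular frequency: ω = 2π·6420 = 4.034e+04 rad/s.
Step 2 — Transfer function: H(jω) = 1/(1 + jωRC).
Step 3 — Denominator: 1 + jωRC = 1 + j·4.034e+04·159·2.13e-07 = 1 + j1.366.
Step 4 — H = 0.3489 - j0.4766.
Step 5 — Magnitude: |H| = 0.5907 (-4.6 dB); phase: φ = -53.8°.

|H| = 0.5907 (-4.6 dB), φ = -53.8°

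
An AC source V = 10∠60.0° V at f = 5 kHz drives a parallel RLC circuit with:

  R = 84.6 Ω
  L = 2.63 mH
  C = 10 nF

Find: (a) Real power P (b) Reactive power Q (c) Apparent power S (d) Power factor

Step 1 — Angular frequency: ω = 2π·f = 2π·5000 = 3.142e+04 rad/s.
Step 2 — Component impedances:
  R: Z = R = 84.6 Ω
  L: Z = jωL = j·3.142e+04·0.00263 = 0 + j82.62 Ω
  C: Z = 1/(jωC) = -j/(ω·C) = 0 - j3183 Ω
Step 3 — Parallel combination: 1/Z_total = 1/R + 1/L + 1/C; Z_total = 42.41 + j42.3 Ω = 59.9∠44.9° Ω.
Step 4 — Source phasor: V = 10∠60.0° V = 5 + j8.66 V.
Step 5 — Current: I = V / Z = 0.1612 + j0.04342 A = 0.1669∠15.1° A.
Step 6 — Complex power: S = V·I* = 1.182 + j1.179 VA.
Step 7 — Real power: P = Re(S) = 1.182 W.
Step 8 — Reactive power: Q = Im(S) = 1.179 VAR.
Step 9 — Apparent power: |S| = 1.669 VA.
Step 10 — Power factor: PF = P/|S| = 0.708 (lagging).

(a) P = 1.182 W  (b) Q = 1.179 VAR  (c) S = 1.669 VA  (d) PF = 0.708 (lagging)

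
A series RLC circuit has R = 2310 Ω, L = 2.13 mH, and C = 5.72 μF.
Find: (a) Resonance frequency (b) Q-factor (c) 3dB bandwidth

Step 1 — Resonance condition Im(Z)=0 gives ω₀ = 1/√(LC).
Step 2 — ω₀ = 1/√(0.00213·5.72e-06) = 9060 rad/s.
Step 3 — f₀ = ω₀/(2π) = 1442 Hz.
Step 4 — Series Q: Q = ω₀L/R = 9060·0.00213/2310 = 0.008354.
Step 5 — 3dB bandwidth: Δω = ω₀/Q = 1.085e+06 rad/s; BW = Δω/(2π) = 1.726e+05 Hz.

(a) f₀ = 1442 Hz  (b) Q = 0.008354  (c) BW = 1.726e+05 Hz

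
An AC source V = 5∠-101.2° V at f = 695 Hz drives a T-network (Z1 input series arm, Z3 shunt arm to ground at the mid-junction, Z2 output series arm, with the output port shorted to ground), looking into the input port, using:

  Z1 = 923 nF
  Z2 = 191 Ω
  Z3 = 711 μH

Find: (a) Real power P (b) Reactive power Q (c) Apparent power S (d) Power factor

Step 1 — Angular frequency: ω = 2π·f = 2π·695 = 4367 rad/s.
Step 2 — Component impedances:
  Z1: Z = 1/(jωC) = -j/(ω·C) = 0 - j248.1 Ω
  Z2: Z = R = 191 Ω
  Z3: Z = jωL = j·4367·0.000711 = 0 + j3.105 Ω
Step 3 — With the output port shorted to ground, the output series arm Z2 runs from the junction to ground; the shunt arm Z3 also runs from the junction to ground. They appear in parallel: Z3 || Z2 = 0.05046 + j3.104 Ω.
Step 4 — Series with input arm Z1: Z_in = Z1 + (Z3 || Z2) = 0.05046 - j245 Ω = 245∠-90.0° Ω.
Step 5 — Source phasor: V = 5∠-101.2° V = -0.9712 - j4.905 V.
Step 6 — Current: I = V / Z = 0.02002 - j0.003968 A = 0.02041∠-11.2° A.
Step 7 — Complex power: S = V·I* = 2.101e-05 - j0.102 VA.
Step 8 — Real power: P = Re(S) = 2.101e-05 W.
Step 9 — Reactive power: Q = Im(S) = -0.102 VAR.
Step 10 — Apparent power: |S| = 0.102 VA.
Step 11 — Power factor: PF = P/|S| = 0.0002059 (leading).

(a) P = 2.101e-05 W  (b) Q = -0.102 VAR  (c) S = 0.102 VA  (d) PF = 0.0002059 (leading)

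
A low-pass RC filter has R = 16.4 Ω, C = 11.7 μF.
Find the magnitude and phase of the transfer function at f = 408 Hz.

Step 1 — Angular frequency: ω = 2π·408 = 2564 rad/s.
Step 2 — Transfer function: H(jω) = 1/(1 + jωRC).
Step 3 — Denominator: 1 + jωRC = 1 + j·2564·16.4·1.17e-05 = 1 + j0.4919.
Step 4 — H = 0.8052 - j0.3961.
Step 5 — Magnitude: |H| = 0.8973 (-0.9 dB); phase: φ = -26.2°.

|H| = 0.8973 (-0.9 dB), φ = -26.2°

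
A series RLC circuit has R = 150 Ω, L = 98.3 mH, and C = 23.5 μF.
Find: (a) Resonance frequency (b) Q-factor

Step 1 — Resonance condition Im(Z)=0 gives ω₀ = 1/√(LC).
Step 2 — ω₀ = 1/√(0.0983·2.35e-05) = 657.9 rad/s.
Step 3 — f₀ = ω₀/(2π) = 104.7 Hz.
Step 4 — Series Q: Q = ω₀L/R = 657.9·0.0983/150 = 0.4312.

(a) f₀ = 104.7 Hz  (b) Q = 0.4312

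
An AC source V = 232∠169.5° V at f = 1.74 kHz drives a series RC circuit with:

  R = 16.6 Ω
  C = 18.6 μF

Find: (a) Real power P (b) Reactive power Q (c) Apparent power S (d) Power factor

Step 1 — Angular frequency: ω = 2π·f = 2π·1740 = 1.093e+04 rad/s.
Step 2 — Component impedances:
  R: Z = R = 16.6 Ω
  C: Z = 1/(jωC) = -j/(ω·C) = 0 - j4.918 Ω
Step 3 — Series combination: Z_total = R + C = 16.6 - j4.918 Ω = 17.31∠-16.5° Ω.
Step 4 — Source phasor: V = 232∠169.5° V = -228.1 + j42.28 V.
Step 5 — Current: I = V / Z = -13.33 - j1.401 A = 13.4∠-174.0° A.
Step 6 — Complex power: S = V·I* = 2981 - j883 VA.
Step 7 — Real power: P = Re(S) = 2981 W.
Step 8 — Reactive power: Q = Im(S) = -883 VAR.
Step 9 — Apparent power: |S| = 3109 VA.
Step 10 — Power factor: PF = P/|S| = 0.9588 (leading).

(a) P = 2981 W  (b) Q = -883 VAR  (c) S = 3109 VA  (d) PF = 0.9588 (leading)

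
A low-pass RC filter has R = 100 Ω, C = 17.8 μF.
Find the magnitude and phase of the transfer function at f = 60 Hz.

Step 1 — Angular frequency: ω = 2π·60 = 377 rad/s.
Step 2 — Transfer function: H(jω) = 1/(1 + jωRC).
Step 3 — Denominator: 1 + jωRC = 1 + j·377·100·1.78e-05 = 1 + j0.671.
Step 4 — H = 0.6895 - j0.4627.
Step 5 — Magnitude: |H| = 0.8304 (-1.6 dB); phase: φ = -33.9°.

|H| = 0.8304 (-1.6 dB), φ = -33.9°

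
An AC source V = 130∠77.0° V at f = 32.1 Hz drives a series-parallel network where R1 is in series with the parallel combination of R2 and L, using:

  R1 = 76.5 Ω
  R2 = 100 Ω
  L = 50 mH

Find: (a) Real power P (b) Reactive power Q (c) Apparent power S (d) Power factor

Step 1 — Angular frequency: ω = 2π·f = 2π·32.1 = 201.7 rad/s.
Step 2 — Component impedances:
  R1: Z = R = 76.5 Ω
  R2: Z = R = 100 Ω
  L: Z = jωL = j·201.7·0.05 = 0 + j10.08 Ω
Step 3 — Parallel branch: R2 || L = 1/(1/R2 + 1/L) = 1.007 + j9.983 Ω.
Step 4 — Series with R1: Z_total = R1 + (R2 || L) = 77.51 + j9.983 Ω = 78.15∠7.3° Ω.
Step 5 — Source phasor: V = 130∠77.0° V = 29.24 + j126.7 V.
Step 6 — Current: I = V / Z = 0.5782 + j1.56 A = 1.664∠69.7° A.
Step 7 — Complex power: S = V·I* = 214.5 + j27.63 VA.
Step 8 — Real power: P = Re(S) = 214.5 W.
Step 9 — Reactive power: Q = Im(S) = 27.63 VAR.
Step 10 — Apparent power: |S| = 216.3 VA.
Step 11 — Power factor: PF = P/|S| = 0.9918 (lagging).

(a) P = 214.5 W  (b) Q = 27.63 VAR  (c) S = 216.3 VA  (d) PF = 0.9918 (lagging)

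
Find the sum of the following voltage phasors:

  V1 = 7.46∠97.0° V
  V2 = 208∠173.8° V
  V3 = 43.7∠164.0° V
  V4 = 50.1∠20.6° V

Step 1 — Convert each phasor to rectangular form:
  V1 = 7.46·(cos(97.0°) + j·sin(97.0°)) = -0.9091 + j7.404 V
  V2 = 208·(cos(173.8°) + j·sin(173.8°)) = -206.8 + j22.46 V
  V3 = 43.7·(cos(164.0°) + j·sin(164.0°)) = -42.01 + j12.05 V
  V4 = 50.1·(cos(20.6°) + j·sin(20.6°)) = 46.9 + j17.63 V
Step 2 — Sum components: V_total = -202.8 + j59.54 V.
Step 3 — Convert to polar: |V_total| = 211.4 V, ∠V_total = 163.6°.

V_total = 211.4∠163.6° V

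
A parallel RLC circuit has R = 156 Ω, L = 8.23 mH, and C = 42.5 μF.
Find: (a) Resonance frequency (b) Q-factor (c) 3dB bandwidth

Step 1 — Resonance: ω₀ = 1/√(LC) = 1/√(0.00823·4.25e-05) = 1691 rad/s.
Step 2 — f₀ = ω₀/(2π) = 269.1 Hz.
Step 3 — Parallel Q: Q = R/(ω₀L) = 156/(1691·0.00823) = 11.21.
Step 4 — Bandwidth: Δω = ω₀/Q = 150.8 rad/s; BW = Δω/(2π) = 24.01 Hz.

(a) f₀ = 269.1 Hz  (b) Q = 11.21  (c) BW = 24.01 Hz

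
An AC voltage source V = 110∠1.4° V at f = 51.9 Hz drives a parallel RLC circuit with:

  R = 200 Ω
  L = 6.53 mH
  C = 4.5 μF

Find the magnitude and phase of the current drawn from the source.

Step 1 — Angular frequency: ω = 2π·f = 2π·51.9 = 326.1 rad/s.
Step 2 — Component impedances:
  R: Z = R = 200 Ω
  L: Z = jωL = j·326.1·0.00653 = 0 + j2.129 Ω
  C: Z = 1/(jωC) = -j/(ω·C) = 0 - j681.5 Ω
Step 3 — Parallel combination: 1/Z_total = 1/R + 1/L + 1/C; Z_total = 0.02281 + j2.136 Ω = 2.136∠89.4° Ω.
Step 4 — Source phasor: V = 110∠1.4° V = 110 + j2.688 V.
Step 5 — Ohm's law: I = V / Z_total = (110 + j2.688) / (0.02281 + j2.136) = 1.808 - j51.47 A.
Step 6 — Convert to polar: |I| = 51.5 A, ∠I = -88.0°.

I = 51.5∠-88.0° A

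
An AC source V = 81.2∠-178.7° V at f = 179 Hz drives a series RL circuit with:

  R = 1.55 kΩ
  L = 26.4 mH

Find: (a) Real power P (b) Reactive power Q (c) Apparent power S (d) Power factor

Step 1 — Angular frequency: ω = 2π·f = 2π·179 = 1125 rad/s.
Step 2 — Component impedances:
  R: Z = R = 1550 Ω
  L: Z = jωL = j·1125·0.0264 = 0 + j29.69 Ω
Step 3 — Series combination: Z_total = R + L = 1550 + j29.69 Ω = 1550∠1.1° Ω.
Step 4 — Source phasor: V = 81.2∠-178.7° V = -81.18 - j1.842 V.
Step 5 — Current: I = V / Z = -0.05238 - j0.0001852 A = 0.05238∠-179.8° A.
Step 6 — Complex power: S = V·I* = 4.252 + j0.08146 VA.
Step 7 — Real power: P = Re(S) = 4.252 W.
Step 8 — Reactive power: Q = Im(S) = 0.08146 VAR.
Step 9 — Apparent power: |S| = 4.253 VA.
Step 10 — Power factor: PF = P/|S| = 0.9998 (lagging).

(a) P = 4.252 W  (b) Q = 0.08146 VAR  (c) S = 4.253 VA  (d) PF = 0.9998 (lagging)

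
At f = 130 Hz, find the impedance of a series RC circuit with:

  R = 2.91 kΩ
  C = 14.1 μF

Step 1 — Angular frequency: ω = 2π·f = 2π·130 = 816.8 rad/s.
Step 2 — Component impedances:
  R: Z = R = 2910 Ω
  C: Z = 1/(jωC) = -j/(ω·C) = 0 - j86.83 Ω
Step 3 — Series combination: Z_total = R + C = 2910 - j86.83 Ω = 2911∠-1.7° Ω.

Z = 2910 - j86.83 Ω = 2911∠-1.7° Ω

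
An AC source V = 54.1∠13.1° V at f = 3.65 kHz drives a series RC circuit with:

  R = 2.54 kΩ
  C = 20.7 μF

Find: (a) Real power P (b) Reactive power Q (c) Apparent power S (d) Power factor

Step 1 — Angular frequency: ω = 2π·f = 2π·3650 = 2.293e+04 rad/s.
Step 2 — Component impedances:
  R: Z = R = 2540 Ω
  C: Z = 1/(jωC) = -j/(ω·C) = 0 - j2.106 Ω
Step 3 — Series combination: Z_total = R + C = 2540 - j2.106 Ω = 2540∠-0.0° Ω.
Step 4 — Source phasor: V = 54.1∠13.1° V = 52.69 + j12.26 V.
Step 5 — Current: I = V / Z = 0.02074 + j0.004845 A = 0.0213∠13.1° A.
Step 6 — Complex power: S = V·I* = 1.152 - j0.0009556 VA.
Step 7 — Real power: P = Re(S) = 1.152 W.
Step 8 — Reactive power: Q = Im(S) = -0.0009556 VAR.
Step 9 — Apparent power: |S| = 1.152 VA.
Step 10 — Power factor: PF = P/|S| = 1 (leading).

(a) P = 1.152 W  (b) Q = -0.0009556 VAR  (c) S = 1.152 VA  (d) PF = 1 (leading)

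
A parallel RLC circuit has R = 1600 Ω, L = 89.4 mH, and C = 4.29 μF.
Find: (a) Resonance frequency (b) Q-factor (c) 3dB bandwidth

Step 1 — Resonance: ω₀ = 1/√(LC) = 1/√(0.0894·4.29e-06) = 1615 rad/s.
Step 2 — f₀ = ω₀/(2π) = 257 Hz.
Step 3 — Parallel Q: Q = R/(ω₀L) = 1600/(1615·0.0894) = 11.08.
Step 4 — Bandwidth: Δω = ω₀/Q = 145.7 rad/s; BW = Δω/(2π) = 23.19 Hz.

(a) f₀ = 257 Hz  (b) Q = 11.08  (c) BW = 23.19 Hz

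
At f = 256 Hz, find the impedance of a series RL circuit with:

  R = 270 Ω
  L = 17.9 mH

Step 1 — Angular frequency: ω = 2π·f = 2π·256 = 1608 rad/s.
Step 2 — Component impedances:
  R: Z = R = 270 Ω
  L: Z = jωL = j·1608·0.0179 = 0 + j28.79 Ω
Step 3 — Series combination: Z_total = R + L = 270 + j28.79 Ω = 271.5∠6.1° Ω.

Z = 270 + j28.79 Ω = 271.5∠6.1° Ω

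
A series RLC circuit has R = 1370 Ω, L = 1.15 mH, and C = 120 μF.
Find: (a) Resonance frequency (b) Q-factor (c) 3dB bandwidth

Step 1 — Resonance: ω₀ = 1/√(LC) = 1/√(0.00115·0.00012) = 2692 rad/s.
Step 2 — f₀ = ω₀/(2π) = 428.4 Hz.
Step 3 — Series Q: Q = ω₀L/R = 2692·0.00115/1370 = 0.00226.
Step 4 — Bandwidth: Δω = ω₀/Q = 1.191e+06 rad/s; BW = Δω/(2π) = 1.896e+05 Hz.

(a) f₀ = 428.4 Hz  (b) Q = 0.00226  (c) BW = 1.896e+05 Hz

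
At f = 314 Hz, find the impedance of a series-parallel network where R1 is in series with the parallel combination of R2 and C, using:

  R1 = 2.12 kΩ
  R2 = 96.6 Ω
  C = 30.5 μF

Step 1 — Angular frequency: ω = 2π·f = 2π·314 = 1973 rad/s.
Step 2 — Component impedances:
  R1: Z = R = 2120 Ω
  R2: Z = R = 96.6 Ω
  C: Z = 1/(jωC) = -j/(ω·C) = 0 - j16.62 Ω
Step 3 — Parallel branch: R2 || C = 1/(1/R2 + 1/C) = 2.777 - j16.14 Ω.
Step 4 — Series with R1: Z_total = R1 + (R2 || C) = 2123 - j16.14 Ω = 2123∠-0.4° Ω.

Z = 2123 - j16.14 Ω = 2123∠-0.4° Ω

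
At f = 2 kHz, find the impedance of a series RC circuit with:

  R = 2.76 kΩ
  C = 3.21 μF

Step 1 — Angular frequency: ω = 2π·f = 2π·2000 = 1.257e+04 rad/s.
Step 2 — Component impedances:
  R: Z = R = 2760 Ω
  C: Z = 1/(jωC) = -j/(ω·C) = 0 - j24.79 Ω
Step 3 — Series combination: Z_total = R + C = 2760 - j24.79 Ω = 2760∠-0.5° Ω.

Z = 2760 - j24.79 Ω = 2760∠-0.5° Ω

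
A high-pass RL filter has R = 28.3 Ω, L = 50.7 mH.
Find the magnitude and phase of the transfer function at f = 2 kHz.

Step 1 — Angular frequency: ω = 2π·2000 = 1.257e+04 rad/s.
Step 2 — Transfer function: H(jω) = jωL/(R + jωL).
Step 3 — Numerator jωL = j·637.1; denominator R + jωL = 28.3 + j637.1.
Step 4 — H = 0.998 + j0.04433.
Step 5 — Magnitude: |H| = 0.999 (-0.0 dB); phase: φ = 2.5°.

|H| = 0.999 (-0.0 dB), φ = 2.5°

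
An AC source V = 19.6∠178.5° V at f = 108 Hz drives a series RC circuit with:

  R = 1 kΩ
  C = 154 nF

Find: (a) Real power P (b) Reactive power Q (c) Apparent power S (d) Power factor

Step 1 — Angular frequency: ω = 2π·f = 2π·108 = 678.6 rad/s.
Step 2 — Component impedances:
  R: Z = R = 1000 Ω
  C: Z = 1/(jωC) = -j/(ω·C) = 0 - j9569 Ω
Step 3 — Series combination: Z_total = R + C = 1000 - j9569 Ω = 9621∠-84.0° Ω.
Step 4 — Source phasor: V = 19.6∠178.5° V = -19.59 + j0.5131 V.
Step 5 — Current: I = V / Z = -0.0002647 - j0.00202 A = 0.002037∠-97.5° A.
Step 6 — Complex power: S = V·I* = 0.00415 - j0.03971 VA.
Step 7 — Real power: P = Re(S) = 0.00415 W.
Step 8 — Reactive power: Q = Im(S) = -0.03971 VAR.
Step 9 — Apparent power: |S| = 0.03993 VA.
Step 10 — Power factor: PF = P/|S| = 0.1039 (leading).

(a) P = 0.00415 W  (b) Q = -0.03971 VAR  (c) S = 0.03993 VA  (d) PF = 0.1039 (leading)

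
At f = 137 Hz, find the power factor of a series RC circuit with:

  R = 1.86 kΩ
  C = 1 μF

Step 1 — Angular frequency: ω = 2π·f = 2π·137 = 860.8 rad/s.
Step 2 — Component impedances:
  R: Z = R = 1860 Ω
  C: Z = 1/(jωC) = -j/(ω·C) = 0 - j1162 Ω
Step 3 — Series combination: Z_total = R + C = 1860 - j1162 Ω = 2193∠-32.0° Ω.
Step 4 — Power factor: PF = cos(φ) = Re(Z)/|Z| = 1860/2193 = 0.8482.
Step 5 — Type: Im(Z) = -1162 ⇒ leading (phase φ = -32.0°).

PF = 0.8482 (leading, φ = -32.0°)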